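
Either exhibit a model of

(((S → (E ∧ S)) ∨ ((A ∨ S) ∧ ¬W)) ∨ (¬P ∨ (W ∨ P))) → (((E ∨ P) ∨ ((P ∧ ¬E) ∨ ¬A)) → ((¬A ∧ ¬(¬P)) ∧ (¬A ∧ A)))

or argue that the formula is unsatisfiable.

P: False; W: True; A: True; E: False; S: False

  (((S → (E ∧ S)) ∨ ((A ∨ S) ∧ ¬W)) ∨ (¬P ∨ (W ∨ P))) → (((E ∨ P) ∨ ((P ∧ ¬E) ∨ ¬A)) → ((¬A ∧ ¬(¬P)) ∧ (¬A ∧ A))) = True
    ((S → (E ∧ S)) ∨ ((A ∨ S) ∧ ¬W)) ∨ (¬P ∨ (W ∨ P)) = True
      (S → (E ∧ S)) ∨ ((A ∨ S) ∧ ¬W) = True
        S → (E ∧ S) = True
          E ∧ S = False
        (A ∨ S) ∧ ¬W = False
          A ∨ S = True
          ¬W = False
      ¬P ∨ (W ∨ P) = True
        ¬P = True
        W ∨ P = True
    ((E ∨ P) ∨ ((P ∧ ¬E) ∨ ¬A)) → ((¬A ∧ ¬(¬P)) ∧ (¬A ∧ A)) = True
      (E ∨ P) ∨ ((P ∧ ¬E) ∨ ¬A) = False
        E ∨ P = False
        (P ∧ ¬E) ∨ ¬A = False
          P ∧ ¬E = False
            ¬E = True
          ¬A = False
      (¬A ∧ ¬(¬P)) ∧ (¬A ∧ A) = False
        ¬A ∧ ¬(¬P) = False
          ¬A = False
          ¬(¬P) = False
            ¬P = True
        ¬A ∧ A = False
          ¬A = False
The formula evaluates to True.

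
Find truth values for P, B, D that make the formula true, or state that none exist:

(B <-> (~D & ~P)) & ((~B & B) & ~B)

UNSATISFIABLE

Case B = True: the conjunct ~B is False.
Case B = False: the conjunct B is False.
Both cases fail — unsatisfiable.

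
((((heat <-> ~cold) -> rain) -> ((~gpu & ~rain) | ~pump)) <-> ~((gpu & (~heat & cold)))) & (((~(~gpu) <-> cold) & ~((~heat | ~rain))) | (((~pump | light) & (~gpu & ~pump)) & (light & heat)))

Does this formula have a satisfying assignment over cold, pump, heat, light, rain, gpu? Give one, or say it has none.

cold = True; pump = False; heat = True; light = True; rain = True; gpu = True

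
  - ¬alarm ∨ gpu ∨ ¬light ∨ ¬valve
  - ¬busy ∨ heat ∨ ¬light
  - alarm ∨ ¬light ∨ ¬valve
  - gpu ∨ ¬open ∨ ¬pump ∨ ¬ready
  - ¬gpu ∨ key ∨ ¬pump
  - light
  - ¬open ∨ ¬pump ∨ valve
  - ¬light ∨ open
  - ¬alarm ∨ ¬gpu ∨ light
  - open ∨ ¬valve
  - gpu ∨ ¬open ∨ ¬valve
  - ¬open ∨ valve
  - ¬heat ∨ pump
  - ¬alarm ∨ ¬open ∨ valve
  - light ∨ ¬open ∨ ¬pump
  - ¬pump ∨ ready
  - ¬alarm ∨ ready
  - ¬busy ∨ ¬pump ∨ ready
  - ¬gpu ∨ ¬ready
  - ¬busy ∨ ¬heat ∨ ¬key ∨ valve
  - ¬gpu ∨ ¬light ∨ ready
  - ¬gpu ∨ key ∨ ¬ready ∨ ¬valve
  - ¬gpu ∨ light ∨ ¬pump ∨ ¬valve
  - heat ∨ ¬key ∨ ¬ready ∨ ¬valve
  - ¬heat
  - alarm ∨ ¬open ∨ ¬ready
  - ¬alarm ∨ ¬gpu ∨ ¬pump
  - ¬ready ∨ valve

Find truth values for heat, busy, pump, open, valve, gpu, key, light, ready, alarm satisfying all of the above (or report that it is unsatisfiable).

Case light = True:
  (¬light ∨ open) forces open = True.
  (¬open ∨ valve) forces valve = True.
  (alarm ∨ ¬light ∨ ¬valve) forces alarm = True.
  (¬alarm ∨ gpu ∨ ¬light ∨ ¬valve) forces gpu = True.
  (¬alarm ∨ ready) forces ready = True.
  Clause (¬gpu ∨ ¬ready) is falsified — contradiction.
Case light = False:
  Clause (light) is falsified — contradiction.
Both cases fail, so the formula is unsatisfiable.

No satisfying assignment exists.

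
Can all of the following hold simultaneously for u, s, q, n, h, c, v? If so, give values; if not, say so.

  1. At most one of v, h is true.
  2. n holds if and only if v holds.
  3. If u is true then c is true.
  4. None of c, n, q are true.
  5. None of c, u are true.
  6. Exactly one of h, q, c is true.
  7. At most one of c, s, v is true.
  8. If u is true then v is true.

u = False; s = False; q = False; n = False; h = True; c = False; v = False

  (1) {v, h}: 1 true — at most one ✓
  (2) n=F, v=F — same ✓
  (3) u=F ⇒ c: vacuous ✓
  (4) {c, n, q}: 0 true — none ✓
  (5) {c, u}: 0 true — none ✓
  (6) {h, q, c}: 1 true — exactly one ✓
  (7) {c, s, v}: 0 true — at most one ✓
  (8) u=F ⇒ v: vacuous ✓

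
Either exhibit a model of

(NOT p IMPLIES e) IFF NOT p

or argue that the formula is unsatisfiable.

e = True, p = False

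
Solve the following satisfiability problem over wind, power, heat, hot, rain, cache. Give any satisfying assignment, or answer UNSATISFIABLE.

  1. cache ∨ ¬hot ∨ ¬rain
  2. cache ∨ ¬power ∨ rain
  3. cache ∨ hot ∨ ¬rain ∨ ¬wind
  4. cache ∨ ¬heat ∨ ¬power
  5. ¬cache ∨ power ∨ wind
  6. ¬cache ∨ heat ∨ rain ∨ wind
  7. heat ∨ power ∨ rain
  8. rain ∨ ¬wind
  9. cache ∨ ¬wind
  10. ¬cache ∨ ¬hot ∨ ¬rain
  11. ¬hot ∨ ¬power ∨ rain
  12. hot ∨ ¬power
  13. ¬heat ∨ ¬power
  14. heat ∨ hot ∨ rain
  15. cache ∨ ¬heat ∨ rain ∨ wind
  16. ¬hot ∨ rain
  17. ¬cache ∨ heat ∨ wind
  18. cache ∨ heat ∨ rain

wind=F, power=F, heat=T, hot=F, rain=T, cache=F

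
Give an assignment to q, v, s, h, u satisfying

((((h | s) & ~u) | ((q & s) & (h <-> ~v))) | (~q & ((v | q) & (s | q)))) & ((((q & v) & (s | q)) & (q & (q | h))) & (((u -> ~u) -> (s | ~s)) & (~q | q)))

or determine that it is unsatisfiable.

q = True, v = True, s = False, h = True, u = False

  (((h | s) & ~u) | ((q & s) & (h <-> ~v))) | (~q & ((v | q) & (s | q))) = True
    ((h | s) & ~u) | ((q & s) & (h <-> ~v)) = True
      (h | s) & ~u = True
        h | s = True
        ~u = True
      (q & s) & (h <-> ~v) = False
        q & s = False
        h <-> ~v = False
          ~v = False
    ~q & ((v | q) & (s | q)) = False
      ~q = False
      (v | q) & (s | q) = True
        v | q = True
        s | q = True
  (((q & v) & (s | q)) & (q & (q | h))) & (((u -> ~u) -> (s | ~s)) & (~q | q)) = True
    ((q & v) & (s | q)) & (q & (q | h)) = True
      (q & v) & (s | q) = True
        q & v = True
        s | q = True
      q & (q | h) = True
        q | h = True
    ((u -> ~u) -> (s | ~s)) & (~q | q) = True
      (u -> ~u) -> (s | ~s) = True
        u -> ~u = True
          ~u = True
        s | ~s = True
          ~s = True
      ~q | q = True
        ~q = False
Both conjuncts True, so the formula holds.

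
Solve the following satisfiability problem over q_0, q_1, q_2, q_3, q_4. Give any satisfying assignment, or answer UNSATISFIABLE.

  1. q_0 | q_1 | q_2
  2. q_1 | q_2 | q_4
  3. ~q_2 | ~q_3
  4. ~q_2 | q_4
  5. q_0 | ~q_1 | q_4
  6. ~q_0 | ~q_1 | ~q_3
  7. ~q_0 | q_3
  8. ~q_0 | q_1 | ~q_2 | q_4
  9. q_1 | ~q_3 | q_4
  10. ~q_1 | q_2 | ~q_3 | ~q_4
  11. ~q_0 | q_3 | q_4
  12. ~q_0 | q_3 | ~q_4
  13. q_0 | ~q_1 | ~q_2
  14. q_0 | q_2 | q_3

q_0 = True; q_1 = False; q_2 = False; q_3 = True; q_4 = True

Set q_0 = True.
  then (~q_0 | q_3) forces q_3 = True.
  then (~q_2 | ~q_3) forces q_2 = False.
  then (~q_0 | ~q_1 | ~q_3) forces q_1 = False.
  then (q_1 | ~q_3 | q_4) forces q_4 = True.
All clauses satisfied.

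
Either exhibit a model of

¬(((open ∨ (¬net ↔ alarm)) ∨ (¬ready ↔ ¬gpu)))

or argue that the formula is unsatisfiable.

net = True, ready = False, open = False, alarm = True, gpu = True

  ¬(((open ∨ (¬net ↔ alarm)) ∨ (¬ready ↔ ¬gpu))) = True
    (open ∨ (¬net ↔ alarm)) ∨ (¬ready ↔ ¬gpu) = False
      open ∨ (¬net ↔ alarm) = False
        ¬net ↔ alarm = False
          ¬net = False
      ¬ready ↔ ¬gpu = False
        ¬ready = True
        ¬gpu = False
The formula evaluates to True.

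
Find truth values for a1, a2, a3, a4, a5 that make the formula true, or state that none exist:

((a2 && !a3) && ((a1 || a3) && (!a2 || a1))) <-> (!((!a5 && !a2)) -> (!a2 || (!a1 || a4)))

a1 = True, a2 = True, a3 = False, a4 = True, a5 = False

  ((a2 && !a3) && ((a1 || a3) && (!a2 || a1))) <-> (!((!a5 && !a2)) -> (!a2 || (!a1 || a4))) = True
    (a2 && !a3) && ((a1 || a3) && (!a2 || a1)) = True
      a2 && !a3 = True
        !a3 = True
      (a1 || a3) && (!a2 || a1) = True
        a1 || a3 = True
        !a2 || a1 = True
          !a2 = False
    !((!a5 && !a2)) -> (!a2 || (!a1 || a4)) = True
      !((!a5 && !a2)) = True
        !a5 && !a2 = False
          !a5 = True
          !a2 = False
      !a2 || (!a1 || a4) = True
        !a2 = False
        !a1 || a4 = True
          !a1 = False
The formula evaluates to True.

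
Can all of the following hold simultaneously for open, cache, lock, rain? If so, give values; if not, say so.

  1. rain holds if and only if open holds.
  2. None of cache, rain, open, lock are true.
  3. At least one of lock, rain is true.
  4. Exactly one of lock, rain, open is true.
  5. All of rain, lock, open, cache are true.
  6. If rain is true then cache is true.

UNSATISFIABLE

Case open = True:
  Constraint (2) is violated (open=T) — contradiction.
Case open = False:
  Constraint (5) is violated (open=F) — contradiction.
Both cases fail — unsatisfiable.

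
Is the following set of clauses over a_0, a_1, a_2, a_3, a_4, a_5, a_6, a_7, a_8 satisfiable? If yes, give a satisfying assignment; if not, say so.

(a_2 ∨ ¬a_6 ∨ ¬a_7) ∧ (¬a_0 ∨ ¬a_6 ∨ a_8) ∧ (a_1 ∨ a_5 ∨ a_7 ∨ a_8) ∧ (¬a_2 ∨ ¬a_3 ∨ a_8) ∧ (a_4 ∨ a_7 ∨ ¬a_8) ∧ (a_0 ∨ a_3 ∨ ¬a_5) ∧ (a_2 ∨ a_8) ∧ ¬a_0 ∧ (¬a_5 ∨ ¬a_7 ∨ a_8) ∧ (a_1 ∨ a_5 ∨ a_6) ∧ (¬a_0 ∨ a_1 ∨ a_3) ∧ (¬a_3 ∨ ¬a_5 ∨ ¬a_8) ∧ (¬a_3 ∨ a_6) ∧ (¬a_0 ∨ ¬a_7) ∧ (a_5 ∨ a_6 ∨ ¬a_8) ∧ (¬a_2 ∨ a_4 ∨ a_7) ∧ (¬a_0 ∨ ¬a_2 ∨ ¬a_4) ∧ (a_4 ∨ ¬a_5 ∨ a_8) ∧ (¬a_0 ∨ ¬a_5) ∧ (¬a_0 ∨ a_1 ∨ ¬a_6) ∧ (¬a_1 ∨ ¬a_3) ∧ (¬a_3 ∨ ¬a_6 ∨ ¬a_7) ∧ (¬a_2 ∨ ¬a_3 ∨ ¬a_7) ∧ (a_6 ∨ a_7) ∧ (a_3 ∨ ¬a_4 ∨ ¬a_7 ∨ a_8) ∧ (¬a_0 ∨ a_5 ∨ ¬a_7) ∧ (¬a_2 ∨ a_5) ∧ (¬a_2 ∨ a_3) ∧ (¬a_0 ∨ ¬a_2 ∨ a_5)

a_0 = False; a_1 = False; a_2 = False; a_3 = True; a_4 = True; a_5 = False; a_6 = True; a_7 = False; a_8 = True

Unit clause (¬a_0) forces a_0 = False.
Set a_1 = False.
Set a_2 = False.
  then (a_2 ∨ a_8) forces a_8 = True.
Set a_3 = True.
  then (¬a_3 ∨ ¬a_5 ∨ ¬a_8) forces a_5 = False.
  then (¬a_3 ∨ a_6) forces a_6 = True.
  then (¬a_3 ∨ ¬a_6 ∨ ¬a_7) forces a_7 = False.
  then (a_4 ∨ a_7 ∨ ¬a_8) forces a_4 = True.
All clauses satisfied.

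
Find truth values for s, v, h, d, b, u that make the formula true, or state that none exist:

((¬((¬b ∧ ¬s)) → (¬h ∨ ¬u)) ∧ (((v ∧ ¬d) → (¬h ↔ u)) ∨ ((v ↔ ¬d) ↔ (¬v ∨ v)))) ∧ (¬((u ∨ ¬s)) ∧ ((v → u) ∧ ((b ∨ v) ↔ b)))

s = True; v = False; h = True; d = False; b = False; u = False

  (¬((¬b ∧ ¬s)) → (¬h ∨ ¬u)) ∧ (((v ∧ ¬d) → (¬h ↔ u)) ∨ ((v ↔ ¬d) ↔ (¬v ∨ v))) = True
    ¬((¬b ∧ ¬s)) → (¬h ∨ ¬u) = True
      ¬((¬b ∧ ¬s)) = True
        ¬b ∧ ¬s = False
          ¬b = True
          ¬s = False
      ¬h ∨ ¬u = True
        ¬h = False
        ¬u = True
    ((v ∧ ¬d) → (¬h ↔ u)) ∨ ((v ↔ ¬d) ↔ (¬v ∨ v)) = True
      (v ∧ ¬d) → (¬h ↔ u) = True
        v ∧ ¬d = False
          ¬d = True
        ¬h ↔ u = True
          ¬h = False
      (v ↔ ¬d) ↔ (¬v ∨ v) = False
        v ↔ ¬d = False
          ¬d = True
        ¬v ∨ v = True
          ¬v = True
  ¬((u ∨ ¬s)) ∧ ((v → u) ∧ ((b ∨ v) ↔ b)) = True
    ¬((u ∨ ¬s)) = True
      u ∨ ¬s = False
        ¬s = False
    (v → u) ∧ ((b ∨ v) ↔ b) = True
      v → u = True
      (b ∨ v) ↔ b = True
        b ∨ v = False
Both conjuncts True, so the formula holds.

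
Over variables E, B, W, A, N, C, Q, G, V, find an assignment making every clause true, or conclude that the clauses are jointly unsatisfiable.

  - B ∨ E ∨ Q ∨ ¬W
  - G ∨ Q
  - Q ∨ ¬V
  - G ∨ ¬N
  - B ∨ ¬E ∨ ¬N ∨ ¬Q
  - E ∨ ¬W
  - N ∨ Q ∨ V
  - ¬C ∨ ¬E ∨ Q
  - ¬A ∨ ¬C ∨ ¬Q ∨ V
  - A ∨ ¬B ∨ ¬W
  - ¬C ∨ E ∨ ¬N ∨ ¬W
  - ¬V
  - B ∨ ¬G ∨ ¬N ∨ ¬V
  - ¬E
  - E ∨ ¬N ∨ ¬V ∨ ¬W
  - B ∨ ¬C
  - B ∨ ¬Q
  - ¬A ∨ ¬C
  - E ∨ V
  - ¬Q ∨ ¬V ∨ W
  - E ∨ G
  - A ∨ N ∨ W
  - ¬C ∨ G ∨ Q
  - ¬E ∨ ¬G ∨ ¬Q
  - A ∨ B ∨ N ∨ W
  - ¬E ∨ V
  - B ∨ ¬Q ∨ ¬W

Case V = True:
  Clause (¬V) is falsified — contradiction.
Case V = False:
  (¬E) forces E = False.
  Clause (E ∨ V) is falsified — contradiction.
Both cases fail, so the formula is unsatisfiable.

The formula is unsatisfiable.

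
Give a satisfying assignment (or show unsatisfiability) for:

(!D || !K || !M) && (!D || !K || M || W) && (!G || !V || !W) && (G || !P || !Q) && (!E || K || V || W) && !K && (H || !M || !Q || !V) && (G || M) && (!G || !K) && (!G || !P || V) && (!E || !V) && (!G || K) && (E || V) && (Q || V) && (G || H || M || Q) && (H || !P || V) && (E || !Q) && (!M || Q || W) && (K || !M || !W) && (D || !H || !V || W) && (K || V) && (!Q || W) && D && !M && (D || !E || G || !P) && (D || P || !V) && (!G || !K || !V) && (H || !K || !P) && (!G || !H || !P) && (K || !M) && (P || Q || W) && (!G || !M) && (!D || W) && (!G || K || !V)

Unsatisfiable — no assignment works.

Case K = True:
  Clause (!K) is falsified — contradiction.
Case K = False:
  (!G || K) forces G = False.
  (G || M) forces M = True.
  Clause (!M) is falsified — contradiction.
Both cases fail, so the formula is unsatisfiable.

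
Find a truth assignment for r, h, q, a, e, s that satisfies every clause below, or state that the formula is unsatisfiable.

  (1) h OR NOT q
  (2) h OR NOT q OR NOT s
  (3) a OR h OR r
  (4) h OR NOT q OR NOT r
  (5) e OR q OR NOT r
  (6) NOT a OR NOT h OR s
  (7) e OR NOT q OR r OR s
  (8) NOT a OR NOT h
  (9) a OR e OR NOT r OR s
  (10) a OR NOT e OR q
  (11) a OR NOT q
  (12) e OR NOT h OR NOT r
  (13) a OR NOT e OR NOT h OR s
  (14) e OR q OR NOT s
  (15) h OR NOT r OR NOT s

r = False; h = False; q = False; a = True; e = True; s = False

Set r = False.
Set h = False.
  then (h OR NOT q) forces q = False.
  then (a OR h OR r) forces a = True.
Set e = True.
Set s = False.
All clauses satisfied.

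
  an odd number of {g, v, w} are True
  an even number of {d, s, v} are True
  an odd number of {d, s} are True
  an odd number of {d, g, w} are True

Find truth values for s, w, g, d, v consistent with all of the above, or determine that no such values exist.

s=F; w=T; g=T; d=T; v=T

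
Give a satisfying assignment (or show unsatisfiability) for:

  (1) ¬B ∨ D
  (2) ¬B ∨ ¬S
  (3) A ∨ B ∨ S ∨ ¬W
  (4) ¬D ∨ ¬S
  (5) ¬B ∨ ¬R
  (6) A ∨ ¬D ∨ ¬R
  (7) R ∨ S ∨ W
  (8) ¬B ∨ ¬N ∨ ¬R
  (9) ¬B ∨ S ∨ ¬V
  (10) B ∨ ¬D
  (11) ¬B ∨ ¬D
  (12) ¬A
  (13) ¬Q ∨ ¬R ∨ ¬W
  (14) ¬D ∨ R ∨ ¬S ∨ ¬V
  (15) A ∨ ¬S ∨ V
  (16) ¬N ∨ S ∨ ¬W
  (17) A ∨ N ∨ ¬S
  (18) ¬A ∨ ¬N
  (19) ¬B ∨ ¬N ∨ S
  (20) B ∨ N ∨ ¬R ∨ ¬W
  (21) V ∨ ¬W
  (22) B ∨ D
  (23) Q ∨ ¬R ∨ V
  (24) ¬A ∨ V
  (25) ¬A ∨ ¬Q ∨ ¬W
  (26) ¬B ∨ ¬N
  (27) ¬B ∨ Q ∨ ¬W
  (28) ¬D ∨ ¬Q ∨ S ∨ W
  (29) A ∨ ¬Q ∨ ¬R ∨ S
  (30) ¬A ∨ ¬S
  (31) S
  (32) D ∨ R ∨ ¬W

Case B = True:
  (¬B ∨ D) forces D = True.
  Clause (¬B ∨ ¬D) is falsified — contradiction.
Case B = False:
  (B ∨ ¬D) forces D = False.
  Clause (B ∨ D) is falsified — contradiction.
Both cases fail, so the formula is unsatisfiable.

Unsatisfiable — no assignment works.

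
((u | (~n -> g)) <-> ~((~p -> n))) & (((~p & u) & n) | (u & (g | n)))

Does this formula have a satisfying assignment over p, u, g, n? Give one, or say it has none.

p=F; u=T; g=T; n=F

  (u | (~n -> g)) <-> ~((~p -> n)) = True
    u | (~n -> g) = True
      ~n -> g = True
        ~n = True
    ~((~p -> n)) = True
      ~p -> n = False
        ~p = True
  ((~p & u) & n) | (u & (g | n)) = True
    (~p & u) & n = False
      ~p & u = True
        ~p = True
    u & (g | n) = True
      g | n = True
Both conjuncts True, so the formula holds.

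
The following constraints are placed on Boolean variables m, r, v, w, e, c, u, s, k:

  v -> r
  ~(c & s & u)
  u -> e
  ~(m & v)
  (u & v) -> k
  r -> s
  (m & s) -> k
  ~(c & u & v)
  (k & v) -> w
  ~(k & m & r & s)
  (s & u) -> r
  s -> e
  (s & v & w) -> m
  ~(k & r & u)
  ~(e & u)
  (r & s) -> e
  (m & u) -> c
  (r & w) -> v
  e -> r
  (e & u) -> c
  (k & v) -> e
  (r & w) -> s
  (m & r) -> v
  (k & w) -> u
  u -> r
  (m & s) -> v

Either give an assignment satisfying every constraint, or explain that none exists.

m=F, r=F, v=F, w=F, e=F, c=F, u=F, s=F, k=T

Set m = False.
Set r = False.
  then (r | ~v) forces v = False.
  then (r | ~u) forces u = False.
  then (~e | r) forces e = False.
  then (e | ~s) forces s = False.
Set w = False.
Set c = False.
Set k = True.
All clauses satisfied.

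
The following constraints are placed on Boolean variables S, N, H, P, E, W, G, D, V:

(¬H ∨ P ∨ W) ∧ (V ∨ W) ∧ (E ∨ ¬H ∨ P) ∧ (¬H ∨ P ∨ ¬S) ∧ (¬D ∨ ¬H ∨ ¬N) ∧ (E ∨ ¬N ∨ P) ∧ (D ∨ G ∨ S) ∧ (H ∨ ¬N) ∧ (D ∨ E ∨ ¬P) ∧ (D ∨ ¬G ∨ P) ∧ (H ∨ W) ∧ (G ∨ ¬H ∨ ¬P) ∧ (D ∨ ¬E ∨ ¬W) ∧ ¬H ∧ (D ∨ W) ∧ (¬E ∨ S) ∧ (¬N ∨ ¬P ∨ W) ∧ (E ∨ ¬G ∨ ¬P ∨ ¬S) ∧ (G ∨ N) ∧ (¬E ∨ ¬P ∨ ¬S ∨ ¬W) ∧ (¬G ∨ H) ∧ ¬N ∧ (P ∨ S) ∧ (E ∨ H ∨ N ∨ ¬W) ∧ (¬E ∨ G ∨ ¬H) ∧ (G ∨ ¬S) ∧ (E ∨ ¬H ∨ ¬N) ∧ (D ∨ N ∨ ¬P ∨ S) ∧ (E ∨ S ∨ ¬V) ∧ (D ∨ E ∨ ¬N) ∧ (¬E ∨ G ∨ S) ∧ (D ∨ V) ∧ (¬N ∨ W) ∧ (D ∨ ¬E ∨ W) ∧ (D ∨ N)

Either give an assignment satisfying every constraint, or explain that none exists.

Case N = True:
  Clause (¬N) is falsified — contradiction.
Case N = False:
  (¬H) forces H = False.
  (H ∨ W) forces W = True.
  (G ∨ N) forces G = True.
  Clause (¬G ∨ H) is falsified — contradiction.
Both cases fail, so the formula is unsatisfiable.

The formula is unsatisfiable.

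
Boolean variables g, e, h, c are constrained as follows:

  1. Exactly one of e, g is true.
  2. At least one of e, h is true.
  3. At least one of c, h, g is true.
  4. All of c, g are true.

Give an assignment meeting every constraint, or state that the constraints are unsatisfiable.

g: True, e: False, h: True, c: True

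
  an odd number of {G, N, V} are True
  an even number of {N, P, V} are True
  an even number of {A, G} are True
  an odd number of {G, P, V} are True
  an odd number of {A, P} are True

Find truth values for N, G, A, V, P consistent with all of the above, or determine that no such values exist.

N = True, G = False, A = False, V = False, P = True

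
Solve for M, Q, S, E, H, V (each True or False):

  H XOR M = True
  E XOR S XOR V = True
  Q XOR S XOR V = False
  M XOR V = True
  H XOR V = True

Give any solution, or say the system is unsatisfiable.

Adding constraints 1, 4, 5 mod 2: every variable appears an even number of times on the left, so the left side is 0.
But the right sides sum to 1 (mod 2). 0 ≠ 1 — the system is inconsistent.

Unsatisfiable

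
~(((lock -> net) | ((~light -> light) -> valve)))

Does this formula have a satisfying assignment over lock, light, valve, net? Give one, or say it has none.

lock=T, light=T, valve=F, net=F

  ~(((lock -> net) | ((~light -> light) -> valve))) = True
    (lock -> net) | ((~light -> light) -> valve) = False
      lock -> net = False
      (~light -> light) -> valve = False
        ~light -> light = True
          ~light = False
The formula evaluates to True.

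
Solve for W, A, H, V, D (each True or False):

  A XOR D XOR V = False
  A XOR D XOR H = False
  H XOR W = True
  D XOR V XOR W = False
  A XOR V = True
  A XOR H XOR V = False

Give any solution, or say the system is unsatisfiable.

W: False, A: False, H: True, V: True, D: True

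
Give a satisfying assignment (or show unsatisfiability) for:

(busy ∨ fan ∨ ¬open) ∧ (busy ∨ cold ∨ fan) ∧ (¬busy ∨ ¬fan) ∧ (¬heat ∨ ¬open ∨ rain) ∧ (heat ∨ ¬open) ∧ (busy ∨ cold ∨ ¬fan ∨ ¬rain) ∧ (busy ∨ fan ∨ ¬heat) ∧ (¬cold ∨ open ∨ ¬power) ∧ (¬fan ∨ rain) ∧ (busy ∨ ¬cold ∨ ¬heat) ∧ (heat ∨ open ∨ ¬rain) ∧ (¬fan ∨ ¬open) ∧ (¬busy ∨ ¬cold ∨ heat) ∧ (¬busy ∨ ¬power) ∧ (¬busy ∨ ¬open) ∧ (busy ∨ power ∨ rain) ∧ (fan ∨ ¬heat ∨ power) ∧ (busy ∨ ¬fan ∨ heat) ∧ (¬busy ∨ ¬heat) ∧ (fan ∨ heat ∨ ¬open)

power: False, heat: False, rain: False, open: False, fan: False, cold: False, busy: True

Set power = False.
Try heat = True:
  (fan ∨ ¬heat ∨ power) forces fan = True.
  (¬busy ∨ ¬fan) forces busy = False.
  (¬fan ∨ rain) forces rain = True.
  (busy ∨ cold ∨ ¬fan ∨ ¬rain) forces cold = True.
  clause (busy ∨ ¬cold ∨ ¬heat) is falsified — backtrack.
So heat = False.
  then (heat ∨ ¬open) forces open = False.
  then (heat ∨ open ∨ ¬rain) forces rain = False.
  then (busy ∨ power ∨ rain) forces busy = True.
  then (¬busy ∨ ¬fan) forces fan = False.
  then (¬busy ∨ ¬cold ∨ heat) forces cold = False.
All clauses satisfied.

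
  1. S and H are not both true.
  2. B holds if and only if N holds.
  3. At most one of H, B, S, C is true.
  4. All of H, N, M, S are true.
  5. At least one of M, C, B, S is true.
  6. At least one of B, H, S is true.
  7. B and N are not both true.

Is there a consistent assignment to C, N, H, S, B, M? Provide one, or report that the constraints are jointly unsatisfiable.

Case N = True:
  (2) with N=T forces B = True.
  Constraint (7) is violated (B=T, N=T) — contradiction.
Case N = False:
  Constraint (4) is violated (N=F) — contradiction.
Both cases fail — unsatisfiable.

UNSATISFIABLE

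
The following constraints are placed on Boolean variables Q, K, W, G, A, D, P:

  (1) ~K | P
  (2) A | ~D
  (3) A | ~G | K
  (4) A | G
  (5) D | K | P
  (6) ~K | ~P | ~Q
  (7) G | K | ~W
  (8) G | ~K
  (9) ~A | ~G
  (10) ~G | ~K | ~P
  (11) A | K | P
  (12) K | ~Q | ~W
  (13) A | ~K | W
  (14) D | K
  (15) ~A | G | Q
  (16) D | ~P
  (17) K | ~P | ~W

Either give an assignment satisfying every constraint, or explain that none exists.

Set Q = True.
Set K = False.
  then (K | ~Q | ~W) forces W = False.
  then (D | K) forces D = True.
  then (A | ~D) forces A = True.
  then (~A | ~G) forces G = False.
Set P = False.
All clauses satisfied.

Q = True, K = False, W = False, G = False, A = True, D = True, P = False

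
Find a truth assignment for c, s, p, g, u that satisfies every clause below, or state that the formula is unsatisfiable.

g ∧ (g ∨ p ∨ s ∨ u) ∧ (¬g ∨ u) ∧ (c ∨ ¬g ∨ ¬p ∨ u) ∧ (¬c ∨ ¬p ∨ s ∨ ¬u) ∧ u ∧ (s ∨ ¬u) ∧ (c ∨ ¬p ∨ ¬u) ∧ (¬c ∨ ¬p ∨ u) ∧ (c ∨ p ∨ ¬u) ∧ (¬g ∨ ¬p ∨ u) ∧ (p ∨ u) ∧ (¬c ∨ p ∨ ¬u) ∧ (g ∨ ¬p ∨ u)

c=T, s=T, p=T, g=T, u=T

Unit clause (g) forces g = True.
In (¬g ∨ u) only u is left, so u = True.
In (s ∨ ¬u) only s is left, so s = True.
Try c = False:
  (c ∨ ¬p ∨ ¬u) forces p = False.
  clause (c ∨ p ∨ ¬u) is falsified — backtrack.
So c = True.
  then (¬c ∨ p ∨ ¬u) forces p = True.
All clauses satisfied.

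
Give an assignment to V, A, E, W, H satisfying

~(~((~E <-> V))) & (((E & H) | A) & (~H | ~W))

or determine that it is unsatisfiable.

V: True, A: True, E: False, W: True, H: False

  ~(~((~E <-> V))) = True
    ~((~E <-> V)) = False
      ~E <-> V = True
        ~E = True
  ((E & H) | A) & (~H | ~W) = True
    (E & H) | A = True
      E & H = False
    ~H | ~W = True
      ~H = True
      ~W = False
Both conjuncts True, so the formula holds.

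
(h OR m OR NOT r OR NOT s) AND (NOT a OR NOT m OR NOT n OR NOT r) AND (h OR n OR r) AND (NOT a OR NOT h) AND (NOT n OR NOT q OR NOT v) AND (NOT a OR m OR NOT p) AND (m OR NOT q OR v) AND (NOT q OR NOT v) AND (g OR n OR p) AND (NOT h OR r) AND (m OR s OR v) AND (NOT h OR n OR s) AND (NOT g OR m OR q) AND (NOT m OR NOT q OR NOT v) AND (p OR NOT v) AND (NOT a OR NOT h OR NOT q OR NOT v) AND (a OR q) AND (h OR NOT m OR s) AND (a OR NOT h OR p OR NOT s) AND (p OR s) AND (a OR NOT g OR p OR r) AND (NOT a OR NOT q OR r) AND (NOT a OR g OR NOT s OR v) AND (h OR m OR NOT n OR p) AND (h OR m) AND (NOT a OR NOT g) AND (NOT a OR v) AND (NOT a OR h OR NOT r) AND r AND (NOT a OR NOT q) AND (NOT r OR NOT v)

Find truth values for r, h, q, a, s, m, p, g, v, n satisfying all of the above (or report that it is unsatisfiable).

r: True, h: False, q: True, a: False, s: True, m: True, p: False, g: True, v: False, n: True

Unit clause (r) forces r = True.
In (NOT r OR NOT v) only NOT v is left, so v = False.
In (NOT a OR v) only NOT a is left, so a = False.
In (a OR q) only q is left, so q = True.
In (m OR NOT q OR v) only m is left, so m = True.
Set h = False.
  then (h OR NOT m OR s) forces s = True.
Set p = False.
Set g = True.
Set n = True.
All clauses satisfied.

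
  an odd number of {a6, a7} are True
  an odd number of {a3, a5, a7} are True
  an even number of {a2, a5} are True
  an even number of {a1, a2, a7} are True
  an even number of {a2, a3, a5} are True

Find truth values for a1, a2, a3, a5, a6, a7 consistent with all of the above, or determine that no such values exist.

a1: True, a2: True, a3: False, a5: True, a6: True, a7: False

{a6, a7}: 1 true → odd ✓
{a3, a5, a7}: 1 true → odd ✓
{a2, a5}: 2 true → even ✓
{a1, a2, a7}: 2 true → even ✓
{a2, a3, a5}: 2 true → even ✓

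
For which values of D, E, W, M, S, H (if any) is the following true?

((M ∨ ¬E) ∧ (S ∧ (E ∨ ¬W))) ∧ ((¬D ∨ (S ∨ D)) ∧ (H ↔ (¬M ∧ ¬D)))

D = True, E = False, W = False, M = True, S = True, H = False

  (M ∨ ¬E) ∧ (S ∧ (E ∨ ¬W)) = True
    M ∨ ¬E = True
      ¬E = True
    S ∧ (E ∨ ¬W) = True
      E ∨ ¬W = True
        ¬W = True
  (¬D ∨ (S ∨ D)) ∧ (H ↔ (¬M ∧ ¬D)) = True
    ¬D ∨ (S ∨ D) = True
      ¬D = False
      S ∨ D = True
    H ↔ (¬M ∧ ¬D) = True
      ¬M ∧ ¬D = False
        ¬M = False
        ¬D = False
Both conjuncts True, so the formula holds.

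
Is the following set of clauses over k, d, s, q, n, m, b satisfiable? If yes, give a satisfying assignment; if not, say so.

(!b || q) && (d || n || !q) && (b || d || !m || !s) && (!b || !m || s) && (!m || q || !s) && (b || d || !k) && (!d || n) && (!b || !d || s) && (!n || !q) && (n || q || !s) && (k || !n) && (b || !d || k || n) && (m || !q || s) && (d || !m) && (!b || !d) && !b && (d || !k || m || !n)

Unit clause (!b) forces b = False.
Set k = True.
  then (b || d || !k) forces d = True.
  then (!d || n) forces n = True.
  then (!n || !q) forces q = False.
Set s = False.
Set m = False.
All clauses satisfied.

k = True, d = True, s = False, q = False, n = True, m = False, b = False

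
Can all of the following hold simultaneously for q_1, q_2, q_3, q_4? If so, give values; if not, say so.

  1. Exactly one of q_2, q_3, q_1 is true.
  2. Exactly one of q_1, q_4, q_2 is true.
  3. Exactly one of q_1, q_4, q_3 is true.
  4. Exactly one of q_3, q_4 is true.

Unsatisfiable

Case q_4 = True:
  (2) with q_4=T forces q_1 = False.
  (2) with q_4=T forces q_2 = False.
  (1) with q_2=F, q_1=F forces q_3 = True.
  Constraint (3) is violated (q_4=T, q_3=T) — contradiction.
Case q_4 = False:
  (4) with q_4=F forces q_3 = True.
  (1) with q_3=T forces q_2 = False.
  (1) with q_3=T forces q_1 = False.
  Constraint (2) is violated (q_1=F, q_4=F, q_2=F) — contradiction.
Both cases fail — unsatisfiable.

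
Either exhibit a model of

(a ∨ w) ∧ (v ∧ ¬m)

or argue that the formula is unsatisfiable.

m: False, w: True, v: True, a: True

  a ∨ w = True
  v ∧ ¬m = True
    ¬m = True
Both conjuncts True, so the formula holds.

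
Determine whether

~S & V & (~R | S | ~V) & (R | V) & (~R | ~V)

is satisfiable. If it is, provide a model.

Unit clause (~S) forces S = False.
Unit clause (V) forces V = True.
In (~R | S | ~V) only ~R is left, so R = False.
Check each clause:
  (~S): ~S holds.
  (V): V holds.
  (~R | S | ~V): ~R holds.
  (R | V): V holds.
  (~R | ~V): ~R holds.
All clauses satisfied.

R: False, S: False, V: True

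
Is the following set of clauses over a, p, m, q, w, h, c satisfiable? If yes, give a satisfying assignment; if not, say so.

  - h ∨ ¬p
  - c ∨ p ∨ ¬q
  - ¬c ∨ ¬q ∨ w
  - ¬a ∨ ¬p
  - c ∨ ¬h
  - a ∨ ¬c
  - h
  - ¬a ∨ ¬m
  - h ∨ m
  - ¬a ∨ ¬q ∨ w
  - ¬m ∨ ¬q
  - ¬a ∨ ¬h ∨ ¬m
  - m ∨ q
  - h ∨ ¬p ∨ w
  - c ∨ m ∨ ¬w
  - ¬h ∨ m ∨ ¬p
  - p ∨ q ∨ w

a = True; p = False; m = False; q = True; w = True; h = True; c = True

Unit clause (h) forces h = True.
In (c ∨ ¬h) only c is left, so c = True.
In (a ∨ ¬c) only a is left, so a = True.
In (¬a ∨ ¬m) only ¬m is left, so m = False.
In (m ∨ q) only q is left, so q = True.
In (¬h ∨ m ∨ ¬p) only ¬p is left, so p = False.
In (¬c ∨ ¬q ∨ w) only w is left, so w = True.
All clauses satisfied.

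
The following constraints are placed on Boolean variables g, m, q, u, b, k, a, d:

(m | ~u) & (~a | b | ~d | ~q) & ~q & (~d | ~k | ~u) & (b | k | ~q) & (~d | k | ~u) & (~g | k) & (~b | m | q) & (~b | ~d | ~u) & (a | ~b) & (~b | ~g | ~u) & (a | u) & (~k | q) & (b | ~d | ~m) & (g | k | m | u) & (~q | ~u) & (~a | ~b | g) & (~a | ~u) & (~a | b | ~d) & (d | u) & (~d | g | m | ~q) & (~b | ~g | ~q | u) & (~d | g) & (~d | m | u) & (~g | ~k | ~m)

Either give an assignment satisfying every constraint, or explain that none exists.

Unit clause (~q) forces q = False.
In (~k | q) only ~k is left, so k = False.
In (~g | k) only ~g is left, so g = False.
In (~d | g) only ~d is left, so d = False.
In (d | u) only u is left, so u = True.
In (m | ~u) only m is left, so m = True.
In (~a | ~u) only ~a is left, so a = False.
In (a | ~b) only ~b is left, so b = False.
All clauses satisfied.

g: False; m: True; q: False; u: True; b: False; k: False; a: False; d: False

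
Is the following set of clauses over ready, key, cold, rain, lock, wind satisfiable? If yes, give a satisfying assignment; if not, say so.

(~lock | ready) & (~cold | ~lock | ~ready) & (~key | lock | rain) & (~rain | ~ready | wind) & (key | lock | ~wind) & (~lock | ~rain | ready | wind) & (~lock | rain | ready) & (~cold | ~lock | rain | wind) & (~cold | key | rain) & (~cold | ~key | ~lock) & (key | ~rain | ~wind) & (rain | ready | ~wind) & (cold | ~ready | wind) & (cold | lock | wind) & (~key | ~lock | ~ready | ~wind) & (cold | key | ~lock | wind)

ready: True; key: False; cold: False; rain: False; lock: True; wind: True

Set ready = True.
Set key = False.
Try cold = True:
  (~cold | ~lock | ~ready) forces lock = False.
  (key | lock | ~wind) forces wind = False.
  (~rain | ~ready | wind) forces rain = False.
  clause (~cold | key | rain) is falsified — backtrack.
So cold = False.
  then (cold | ~ready | wind) forces wind = True.
  then (key | lock | ~wind) forces lock = True.
  then (key | ~rain | ~wind) forces rain = False.
All clauses satisfied.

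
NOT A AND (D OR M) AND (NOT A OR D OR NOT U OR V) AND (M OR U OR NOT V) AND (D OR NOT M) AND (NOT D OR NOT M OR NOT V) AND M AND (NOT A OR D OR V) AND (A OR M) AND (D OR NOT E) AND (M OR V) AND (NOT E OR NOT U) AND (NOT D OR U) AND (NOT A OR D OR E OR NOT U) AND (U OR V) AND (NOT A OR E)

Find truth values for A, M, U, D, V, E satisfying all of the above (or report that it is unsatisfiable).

Unit clause (NOT A) forces A = False.
Unit clause (M) forces M = True.
In (D OR NOT M) only D is left, so D = True.
In (NOT D OR NOT M OR NOT V) only NOT V is left, so V = False.
In (NOT D OR U) only U is left, so U = True.
In (NOT E OR NOT U) only NOT E is left, so E = False.
All clauses satisfied.

A: False, M: True, U: True, D: True, V: False, E: False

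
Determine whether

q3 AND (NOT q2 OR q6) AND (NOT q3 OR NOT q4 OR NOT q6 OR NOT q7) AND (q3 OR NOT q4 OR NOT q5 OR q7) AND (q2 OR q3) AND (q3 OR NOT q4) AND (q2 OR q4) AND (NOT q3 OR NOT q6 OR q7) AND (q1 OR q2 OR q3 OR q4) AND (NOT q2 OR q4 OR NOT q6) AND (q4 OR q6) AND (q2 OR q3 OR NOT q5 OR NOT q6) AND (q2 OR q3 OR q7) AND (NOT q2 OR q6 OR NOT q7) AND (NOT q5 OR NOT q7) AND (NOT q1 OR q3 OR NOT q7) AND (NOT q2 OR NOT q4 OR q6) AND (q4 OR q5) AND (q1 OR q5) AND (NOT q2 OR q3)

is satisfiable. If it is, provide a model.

q1 = True, q2 = False, q3 = True, q4 = True, q5 = True, q6 = False, q7 = False

Unit clause (q3) forces q3 = True.
Set q1 = True.
Set q2 = False.
  then (q2 OR q4) forces q4 = True.
Set q5 = True.
  then (NOT q5 OR NOT q7) forces q7 = False.
  then (NOT q3 OR NOT q6 OR q7) forces q6 = False.
All clauses satisfied.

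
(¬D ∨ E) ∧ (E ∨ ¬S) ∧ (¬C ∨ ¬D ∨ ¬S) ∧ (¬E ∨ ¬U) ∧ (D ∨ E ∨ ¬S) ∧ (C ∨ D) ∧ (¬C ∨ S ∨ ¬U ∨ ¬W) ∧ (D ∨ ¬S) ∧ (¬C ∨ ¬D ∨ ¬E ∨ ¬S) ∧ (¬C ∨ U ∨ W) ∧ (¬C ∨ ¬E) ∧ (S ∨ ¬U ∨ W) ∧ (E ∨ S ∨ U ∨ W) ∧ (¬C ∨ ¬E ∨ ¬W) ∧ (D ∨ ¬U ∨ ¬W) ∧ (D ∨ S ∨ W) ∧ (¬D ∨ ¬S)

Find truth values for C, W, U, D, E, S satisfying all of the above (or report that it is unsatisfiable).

C=T, W=T, U=F, D=F, E=F, S=F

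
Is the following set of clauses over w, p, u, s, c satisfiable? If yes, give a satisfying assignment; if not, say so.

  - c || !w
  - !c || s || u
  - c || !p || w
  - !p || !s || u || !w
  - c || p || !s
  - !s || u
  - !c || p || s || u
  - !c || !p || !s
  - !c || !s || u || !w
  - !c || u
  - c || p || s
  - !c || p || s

Set w = True.
  then (c || !w) forces c = True.
  then (!c || u) forces u = True.
Set p = False.
  then (!c || p || s) forces s = True.
All clauses satisfied.

w=T, p=F, u=T, s=T, c=T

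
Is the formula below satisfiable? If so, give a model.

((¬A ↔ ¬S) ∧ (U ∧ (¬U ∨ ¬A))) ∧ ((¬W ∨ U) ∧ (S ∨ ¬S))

W: True, A: False, U: True, S: False

  (¬A ↔ ¬S) ∧ (U ∧ (¬U ∨ ¬A)) = True
    ¬A ↔ ¬S = True
      ¬A = True
      ¬S = True
    U ∧ (¬U ∨ ¬A) = True
      ¬U ∨ ¬A = True
        ¬U = False
        ¬A = True
  (¬W ∨ U) ∧ (S ∨ ¬S) = True
    ¬W ∨ U = True
      ¬W = False
    S ∨ ¬S = True
      ¬S = True
Both conjuncts True, so the formula holds.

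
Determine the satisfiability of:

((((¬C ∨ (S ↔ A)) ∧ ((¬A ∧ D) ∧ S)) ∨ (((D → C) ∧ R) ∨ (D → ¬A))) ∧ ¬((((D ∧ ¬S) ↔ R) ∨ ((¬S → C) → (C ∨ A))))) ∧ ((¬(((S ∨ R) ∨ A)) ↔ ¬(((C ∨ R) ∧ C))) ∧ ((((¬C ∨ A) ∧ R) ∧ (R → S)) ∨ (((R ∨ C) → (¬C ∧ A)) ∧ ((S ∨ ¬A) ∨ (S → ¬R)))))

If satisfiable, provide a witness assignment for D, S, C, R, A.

No satisfying assignment exists.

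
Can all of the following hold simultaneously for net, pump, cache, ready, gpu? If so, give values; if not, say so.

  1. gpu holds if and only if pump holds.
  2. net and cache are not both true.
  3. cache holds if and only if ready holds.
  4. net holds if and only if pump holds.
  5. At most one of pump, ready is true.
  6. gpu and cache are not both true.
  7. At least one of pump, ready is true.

net: True, pump: True, cache: False, ready: False, gpu: True

  (1) gpu=T, pump=T — same ✓
  (2) net=T, cache=F — not both ✓
  (3) cache=F, ready=F — same ✓
  (4) net=T, pump=T — same ✓
  (5) {pump, ready}: 1 true — at most one ✓
  (6) gpu=T, cache=F — not both ✓
  (7) {pump, ready}: 1 true — at least one ✓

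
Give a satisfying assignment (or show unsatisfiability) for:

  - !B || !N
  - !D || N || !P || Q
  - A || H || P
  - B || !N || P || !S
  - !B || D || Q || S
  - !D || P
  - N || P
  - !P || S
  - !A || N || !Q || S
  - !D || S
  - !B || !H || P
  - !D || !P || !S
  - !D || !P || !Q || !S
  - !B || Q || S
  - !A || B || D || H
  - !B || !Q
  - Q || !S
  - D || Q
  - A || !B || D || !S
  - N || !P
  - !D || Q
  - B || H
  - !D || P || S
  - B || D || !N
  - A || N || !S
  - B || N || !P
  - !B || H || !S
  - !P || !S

The formula is unsatisfiable.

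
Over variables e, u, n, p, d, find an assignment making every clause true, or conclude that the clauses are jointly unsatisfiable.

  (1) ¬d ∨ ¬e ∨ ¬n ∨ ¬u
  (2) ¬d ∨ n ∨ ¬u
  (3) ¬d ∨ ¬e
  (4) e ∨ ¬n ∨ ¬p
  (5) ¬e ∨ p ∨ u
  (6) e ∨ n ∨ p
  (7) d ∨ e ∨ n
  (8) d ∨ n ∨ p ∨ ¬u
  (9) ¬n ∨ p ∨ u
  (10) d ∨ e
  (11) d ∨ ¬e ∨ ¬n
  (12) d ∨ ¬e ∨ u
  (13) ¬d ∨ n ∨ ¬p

Set e = False.
  then (d ∨ e) forces d = True.
Set u = True.
  then (¬d ∨ n ∨ ¬u) forces n = True.
  then (e ∨ ¬n ∨ ¬p) forces p = False.
All clauses satisfied.

e = False, u = True, n = True, p = False, d = True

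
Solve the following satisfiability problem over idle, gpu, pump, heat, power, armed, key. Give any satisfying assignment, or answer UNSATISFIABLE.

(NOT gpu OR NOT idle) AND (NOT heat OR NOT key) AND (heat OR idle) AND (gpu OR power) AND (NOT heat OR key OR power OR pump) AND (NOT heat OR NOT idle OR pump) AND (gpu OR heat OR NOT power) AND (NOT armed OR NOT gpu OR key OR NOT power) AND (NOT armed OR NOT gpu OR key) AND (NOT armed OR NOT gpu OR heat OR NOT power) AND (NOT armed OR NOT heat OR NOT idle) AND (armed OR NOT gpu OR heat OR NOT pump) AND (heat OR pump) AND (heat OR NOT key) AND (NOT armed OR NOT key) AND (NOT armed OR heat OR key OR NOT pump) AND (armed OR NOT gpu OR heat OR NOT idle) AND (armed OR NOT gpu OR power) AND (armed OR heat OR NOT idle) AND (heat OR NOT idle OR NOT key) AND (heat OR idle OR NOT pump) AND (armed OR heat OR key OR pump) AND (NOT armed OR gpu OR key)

idle: False; gpu: False; pump: True; heat: True; power: True; armed: False; key: False

Set idle = False.
  then (heat OR idle) forces heat = True.
  then (NOT heat OR NOT key) forces key = False.
Set gpu = False.
  then (gpu OR power) forces power = True.
  then (NOT armed OR gpu OR key) forces armed = False.
Set pump = True.
All clauses satisfied.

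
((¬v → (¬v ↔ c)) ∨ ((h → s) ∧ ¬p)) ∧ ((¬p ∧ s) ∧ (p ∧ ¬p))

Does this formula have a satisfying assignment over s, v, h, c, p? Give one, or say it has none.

Case p = True: the conjunct ¬p is False.
Case p = False: the conjunct p is False.
Both cases fail — unsatisfiable.

UNSATISFIABLE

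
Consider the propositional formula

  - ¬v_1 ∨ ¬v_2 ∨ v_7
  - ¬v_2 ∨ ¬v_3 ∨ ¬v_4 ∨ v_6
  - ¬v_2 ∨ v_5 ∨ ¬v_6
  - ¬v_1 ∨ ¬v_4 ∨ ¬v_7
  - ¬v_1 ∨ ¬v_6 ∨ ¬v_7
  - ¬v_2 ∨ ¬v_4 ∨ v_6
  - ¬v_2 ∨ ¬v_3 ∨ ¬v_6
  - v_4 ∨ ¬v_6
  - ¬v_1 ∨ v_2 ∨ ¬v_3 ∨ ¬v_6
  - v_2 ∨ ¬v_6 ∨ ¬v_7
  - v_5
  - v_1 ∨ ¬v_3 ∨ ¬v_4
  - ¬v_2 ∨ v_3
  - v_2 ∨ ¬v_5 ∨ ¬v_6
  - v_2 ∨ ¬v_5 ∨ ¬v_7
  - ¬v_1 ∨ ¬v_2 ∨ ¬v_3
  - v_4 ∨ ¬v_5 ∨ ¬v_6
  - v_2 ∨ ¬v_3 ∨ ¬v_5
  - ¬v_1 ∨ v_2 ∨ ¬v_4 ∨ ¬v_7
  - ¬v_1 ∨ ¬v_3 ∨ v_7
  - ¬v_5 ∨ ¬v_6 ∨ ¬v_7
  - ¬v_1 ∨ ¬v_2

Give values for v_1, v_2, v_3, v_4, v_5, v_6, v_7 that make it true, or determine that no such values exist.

v_1=F, v_2=T, v_3=T, v_4=F, v_5=T, v_6=F, v_7=T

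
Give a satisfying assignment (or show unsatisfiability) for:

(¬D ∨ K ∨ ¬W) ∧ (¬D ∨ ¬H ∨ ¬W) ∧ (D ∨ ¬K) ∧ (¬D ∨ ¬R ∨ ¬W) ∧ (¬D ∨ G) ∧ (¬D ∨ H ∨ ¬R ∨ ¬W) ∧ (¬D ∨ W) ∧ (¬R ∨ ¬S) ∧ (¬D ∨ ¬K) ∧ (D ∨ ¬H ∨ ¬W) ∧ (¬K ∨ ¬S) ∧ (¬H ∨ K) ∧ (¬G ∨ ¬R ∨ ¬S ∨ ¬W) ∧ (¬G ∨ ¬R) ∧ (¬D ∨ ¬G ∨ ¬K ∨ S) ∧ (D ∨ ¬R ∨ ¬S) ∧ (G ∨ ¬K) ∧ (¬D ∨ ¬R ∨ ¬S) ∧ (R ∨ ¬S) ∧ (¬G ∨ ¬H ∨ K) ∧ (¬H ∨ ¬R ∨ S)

Set G = True.
  then (¬G ∨ ¬R) forces R = False.
  then (R ∨ ¬S) forces S = False.
Try H = True:
  (¬H ∨ K) forces K = True.
  (D ∨ ¬K) forces D = True.
  clause (¬D ∨ ¬K) is falsified — backtrack.
So H = False.
Set D = False.
  then (D ∨ ¬K) forces K = False.
Set W = False.
All clauses satisfied.

G=T, H=F, R=F, D=F, K=F, W=F, S=F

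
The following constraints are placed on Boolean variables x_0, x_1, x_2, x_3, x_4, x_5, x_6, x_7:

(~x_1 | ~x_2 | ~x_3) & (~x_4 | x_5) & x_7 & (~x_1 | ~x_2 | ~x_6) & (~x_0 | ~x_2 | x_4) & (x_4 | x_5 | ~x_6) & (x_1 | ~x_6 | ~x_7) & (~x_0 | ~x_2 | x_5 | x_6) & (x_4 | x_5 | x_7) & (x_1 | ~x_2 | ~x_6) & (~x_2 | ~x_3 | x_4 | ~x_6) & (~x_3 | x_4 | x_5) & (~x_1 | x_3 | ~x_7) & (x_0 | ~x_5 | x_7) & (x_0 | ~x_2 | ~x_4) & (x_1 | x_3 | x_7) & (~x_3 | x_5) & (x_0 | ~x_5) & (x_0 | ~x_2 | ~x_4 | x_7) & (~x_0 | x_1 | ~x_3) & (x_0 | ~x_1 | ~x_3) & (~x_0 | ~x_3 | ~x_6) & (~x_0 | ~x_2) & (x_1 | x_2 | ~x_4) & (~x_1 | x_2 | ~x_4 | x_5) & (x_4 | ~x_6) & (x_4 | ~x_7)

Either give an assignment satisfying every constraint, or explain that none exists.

x_0=T, x_1=T, x_2=F, x_3=T, x_4=T, x_5=T, x_6=F, x_7=T

Unit clause (x_7) forces x_7 = True.
In (x_4 | ~x_7) only x_4 is left, so x_4 = True.
In (~x_4 | x_5) only x_5 is left, so x_5 = True.
In (x_0 | ~x_5) only x_0 is left, so x_0 = True.
In (~x_0 | ~x_2) only ~x_2 is left, so x_2 = False.
In (x_1 | x_2 | ~x_4) only x_1 is left, so x_1 = True.
In (~x_1 | x_3 | ~x_7) only x_3 is left, so x_3 = True.
In (~x_0 | ~x_3 | ~x_6) only ~x_6 is left, so x_6 = False.
All clauses satisfied.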